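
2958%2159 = 799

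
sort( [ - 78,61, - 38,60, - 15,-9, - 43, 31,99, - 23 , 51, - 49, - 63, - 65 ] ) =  [ - 78, - 65, - 63, - 49, - 43, - 38, - 23, - 15, - 9, 31,51,  60, 61,99]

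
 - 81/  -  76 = 1+5/76 = 1.07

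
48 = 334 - 286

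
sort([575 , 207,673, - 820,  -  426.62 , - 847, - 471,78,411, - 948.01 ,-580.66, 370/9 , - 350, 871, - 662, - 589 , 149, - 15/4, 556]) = [ - 948.01,- 847,-820,-662, - 589, - 580.66,  -  471, - 426.62, - 350 , - 15/4,370/9, 78, 149,207,  411, 556, 575,673,871 ]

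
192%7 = 3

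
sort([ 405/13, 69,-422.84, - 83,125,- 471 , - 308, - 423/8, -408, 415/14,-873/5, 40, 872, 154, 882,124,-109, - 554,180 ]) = [-554,  -  471,-422.84, - 408,- 308,-873/5,-109, - 83 , -423/8,415/14,405/13,40,69, 124, 125, 154,180,872,882 ]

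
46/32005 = 46/32005 = 0.00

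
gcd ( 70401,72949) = 1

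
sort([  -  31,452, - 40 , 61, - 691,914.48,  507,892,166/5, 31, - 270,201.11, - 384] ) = [ - 691, - 384,- 270, - 40,-31 , 31,166/5,61,201.11,452, 507,892, 914.48 ] 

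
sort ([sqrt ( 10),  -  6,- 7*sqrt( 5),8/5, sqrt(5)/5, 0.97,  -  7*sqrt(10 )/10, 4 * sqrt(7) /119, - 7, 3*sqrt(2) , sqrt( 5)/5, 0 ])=[-7*sqrt ( 5), - 7, - 6, - 7*sqrt(10)/10, 0,4*sqrt ( 7)/119, sqrt( 5)/5, sqrt(5) /5, 0.97, 8/5,sqrt (10),  3*sqrt(2) ]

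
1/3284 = 1/3284 = 0.00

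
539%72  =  35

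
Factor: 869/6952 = 1/8 = 2^( - 3) 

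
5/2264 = 5/2264 = 0.00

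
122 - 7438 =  - 7316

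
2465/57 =43 + 14/57 = 43.25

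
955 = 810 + 145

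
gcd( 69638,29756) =2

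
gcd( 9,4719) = 3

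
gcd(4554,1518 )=1518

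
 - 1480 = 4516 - 5996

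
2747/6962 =2747/6962 = 0.39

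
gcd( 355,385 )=5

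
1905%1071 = 834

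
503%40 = 23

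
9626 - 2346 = 7280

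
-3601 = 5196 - 8797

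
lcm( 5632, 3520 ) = 28160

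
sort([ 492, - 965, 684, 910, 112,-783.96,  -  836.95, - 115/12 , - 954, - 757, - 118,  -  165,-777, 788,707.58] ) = [ - 965,- 954 , - 836.95, - 783.96, -777,-757,  -  165, - 118 , - 115/12, 112 , 492, 684, 707.58,788,910] 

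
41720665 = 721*57865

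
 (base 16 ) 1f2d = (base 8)17455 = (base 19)1321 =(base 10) 7981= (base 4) 1330231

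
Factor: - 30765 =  - 3^1*5^1*7^1*293^1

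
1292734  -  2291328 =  - 998594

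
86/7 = 12 + 2/7 = 12.29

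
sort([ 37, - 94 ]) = [ - 94,37]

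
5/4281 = 5/4281 = 0.00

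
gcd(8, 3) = 1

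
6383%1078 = 993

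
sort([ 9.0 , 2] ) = [2, 9.0 ]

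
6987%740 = 327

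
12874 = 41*314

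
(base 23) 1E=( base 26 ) 1b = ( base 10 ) 37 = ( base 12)31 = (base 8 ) 45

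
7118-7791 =-673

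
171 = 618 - 447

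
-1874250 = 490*(-3825)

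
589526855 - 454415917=135110938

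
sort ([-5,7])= [ - 5, 7]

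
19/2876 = 19/2876 = 0.01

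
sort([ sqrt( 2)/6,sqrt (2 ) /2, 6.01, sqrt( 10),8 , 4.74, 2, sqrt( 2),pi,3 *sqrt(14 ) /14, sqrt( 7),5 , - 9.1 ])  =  [ - 9.1,sqrt(2 ) /6  ,  sqrt( 2 ) /2, 3*sqrt( 14 )/14,sqrt( 2 ), 2,sqrt (7 ) , pi,sqrt(10), 4.74,5,6.01,  8]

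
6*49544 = 297264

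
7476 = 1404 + 6072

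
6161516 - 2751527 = 3409989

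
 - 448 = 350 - 798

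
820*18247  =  14962540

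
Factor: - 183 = - 3^1*61^1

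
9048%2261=4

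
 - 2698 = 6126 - 8824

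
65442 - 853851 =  - 788409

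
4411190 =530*8323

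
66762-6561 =60201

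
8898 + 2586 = 11484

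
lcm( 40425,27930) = 1536150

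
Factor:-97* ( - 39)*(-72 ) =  - 2^3 * 3^3*13^1 * 97^1=-272376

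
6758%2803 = 1152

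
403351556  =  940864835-537513279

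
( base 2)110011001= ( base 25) g9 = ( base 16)199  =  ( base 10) 409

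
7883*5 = 39415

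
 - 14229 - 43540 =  - 57769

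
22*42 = 924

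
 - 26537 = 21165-47702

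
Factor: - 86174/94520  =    -  2^(- 2 )*5^( -1)*11^1*17^(-1 )*139^(  -  1)*3917^1 =- 43087/47260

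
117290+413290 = 530580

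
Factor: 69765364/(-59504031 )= - 2^2*3^( - 3) * 173^1 * 181^1*557^1*2203853^ ( - 1)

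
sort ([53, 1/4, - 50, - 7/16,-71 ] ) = [ - 71 , - 50, - 7/16, 1/4, 53]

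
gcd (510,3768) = 6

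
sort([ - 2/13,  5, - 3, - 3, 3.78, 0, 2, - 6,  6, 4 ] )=[ - 6,-3, - 3, - 2/13, 0 , 2, 3.78, 4,5,6 ] 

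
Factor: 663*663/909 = 48841/101 = 13^2*17^2*101^( - 1)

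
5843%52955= 5843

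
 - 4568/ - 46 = 99 + 7/23 = 99.30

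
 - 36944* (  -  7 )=258608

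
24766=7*3538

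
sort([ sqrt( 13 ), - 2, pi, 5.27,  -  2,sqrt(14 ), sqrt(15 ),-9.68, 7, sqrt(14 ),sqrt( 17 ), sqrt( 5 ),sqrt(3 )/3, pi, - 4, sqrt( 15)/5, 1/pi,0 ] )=[-9.68, - 4, - 2 , - 2, 0, 1/pi,sqrt ( 3)/3, sqrt(15)/5,sqrt( 5 ), pi, pi, sqrt( 13),sqrt( 14 ),  sqrt( 14), sqrt( 15 ), sqrt (17), 5.27,7]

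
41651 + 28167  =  69818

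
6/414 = 1/69 = 0.01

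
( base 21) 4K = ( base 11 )95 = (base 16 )68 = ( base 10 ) 104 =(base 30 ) 3e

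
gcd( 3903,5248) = 1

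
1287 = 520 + 767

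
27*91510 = 2470770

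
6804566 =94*72389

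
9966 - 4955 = 5011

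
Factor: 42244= 2^2*59^1 * 179^1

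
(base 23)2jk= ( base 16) 5eb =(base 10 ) 1515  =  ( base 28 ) 1q3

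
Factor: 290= 2^1*5^1*29^1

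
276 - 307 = - 31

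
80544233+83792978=164337211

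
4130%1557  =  1016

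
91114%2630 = 1694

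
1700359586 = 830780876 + 869578710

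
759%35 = 24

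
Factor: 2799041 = 7^1*281^1*1423^1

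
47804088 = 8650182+39153906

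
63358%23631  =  16096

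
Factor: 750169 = 7^1*31^1*3457^1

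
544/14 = 38 + 6/7 = 38.86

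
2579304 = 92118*28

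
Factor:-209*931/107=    - 194579/107 = - 7^2*11^1 * 19^2*107^( - 1 )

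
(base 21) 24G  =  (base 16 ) 3d6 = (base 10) 982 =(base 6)4314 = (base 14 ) 502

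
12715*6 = 76290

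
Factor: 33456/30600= 2^1*3^(-1) * 5^( - 2 )*41^1 =82/75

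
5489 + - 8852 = - 3363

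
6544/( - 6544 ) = -1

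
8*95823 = 766584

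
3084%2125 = 959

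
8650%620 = 590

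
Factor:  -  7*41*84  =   - 24108= - 2^2*3^1*7^2*41^1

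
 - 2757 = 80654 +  - 83411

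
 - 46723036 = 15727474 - 62450510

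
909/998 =909/998 = 0.91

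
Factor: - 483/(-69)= 7 = 7^1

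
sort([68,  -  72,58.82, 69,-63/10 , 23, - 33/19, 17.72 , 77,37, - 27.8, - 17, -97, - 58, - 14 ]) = [ -97 ,-72, - 58,-27.8, - 17, - 14,-63/10, - 33/19 , 17.72,23,37 , 58.82,  68, 69,77 ] 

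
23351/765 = 23351/765=30.52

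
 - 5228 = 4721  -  9949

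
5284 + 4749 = 10033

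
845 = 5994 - 5149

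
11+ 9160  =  9171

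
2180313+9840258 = 12020571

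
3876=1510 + 2366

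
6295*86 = 541370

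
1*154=154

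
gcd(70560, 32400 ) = 720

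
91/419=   91/419 = 0.22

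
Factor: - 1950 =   -  2^1*3^1*5^2 * 13^1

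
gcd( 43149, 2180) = 1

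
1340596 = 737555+603041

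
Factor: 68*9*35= 2^2*3^2*5^1*7^1*17^1=21420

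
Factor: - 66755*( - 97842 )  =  2^1*3^1*5^1  *  13^2 * 23^1 *79^1*709^1 = 6531442710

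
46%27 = 19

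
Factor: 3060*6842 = 2^3 * 3^2*5^1* 11^1*17^1 * 311^1 =20936520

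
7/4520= 7/4520 = 0.00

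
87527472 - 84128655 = 3398817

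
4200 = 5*840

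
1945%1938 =7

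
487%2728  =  487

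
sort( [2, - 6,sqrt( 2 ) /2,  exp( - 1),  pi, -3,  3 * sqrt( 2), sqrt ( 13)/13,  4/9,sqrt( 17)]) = [-6,-3,sqrt( 13) /13, exp(- 1 ),4/9,sqrt( 2 ) /2,2,pi,  sqrt(17 ),  3* sqrt(2) ] 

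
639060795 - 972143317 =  - 333082522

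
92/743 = 92/743= 0.12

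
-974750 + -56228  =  -1030978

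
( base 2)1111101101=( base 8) 1755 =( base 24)1hl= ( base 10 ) 1005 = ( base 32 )VD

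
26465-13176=13289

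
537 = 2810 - 2273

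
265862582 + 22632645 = 288495227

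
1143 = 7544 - 6401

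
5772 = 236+5536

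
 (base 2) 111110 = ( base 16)3E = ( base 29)24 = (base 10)62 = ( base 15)42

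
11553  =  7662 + 3891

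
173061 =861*201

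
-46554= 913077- 959631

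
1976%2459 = 1976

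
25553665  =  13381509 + 12172156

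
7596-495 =7101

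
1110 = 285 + 825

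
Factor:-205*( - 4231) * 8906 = 7724663630= 2^1*5^1*41^1*61^1*73^1*4231^1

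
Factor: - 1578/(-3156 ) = 2^(-1) =1/2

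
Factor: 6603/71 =93  =  3^1 * 31^1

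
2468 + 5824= 8292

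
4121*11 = 45331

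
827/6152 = 827/6152 = 0.13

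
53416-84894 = -31478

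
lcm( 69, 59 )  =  4071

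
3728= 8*466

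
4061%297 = 200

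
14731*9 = 132579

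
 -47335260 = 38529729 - 85864989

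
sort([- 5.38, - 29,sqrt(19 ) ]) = [ - 29,- 5.38, sqrt( 19) ] 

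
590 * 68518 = 40425620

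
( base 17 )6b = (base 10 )113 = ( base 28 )41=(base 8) 161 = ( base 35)38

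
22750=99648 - 76898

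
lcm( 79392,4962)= 79392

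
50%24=2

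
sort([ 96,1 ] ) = [ 1, 96 ]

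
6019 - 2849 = 3170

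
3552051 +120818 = 3672869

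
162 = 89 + 73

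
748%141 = 43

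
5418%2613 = 192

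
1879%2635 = 1879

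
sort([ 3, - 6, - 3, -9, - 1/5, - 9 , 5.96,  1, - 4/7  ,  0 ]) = [ - 9, - 9, - 6,-3, - 4/7, - 1/5,0,1, 3,5.96 ]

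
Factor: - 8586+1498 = - 2^4*443^1 = - 7088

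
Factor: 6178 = 2^1*3089^1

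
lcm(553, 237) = 1659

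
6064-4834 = 1230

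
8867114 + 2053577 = 10920691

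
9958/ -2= - 4979 + 0/1 =- 4979.00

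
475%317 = 158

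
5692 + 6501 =12193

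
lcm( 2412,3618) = 7236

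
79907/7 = 11415 + 2/7 = 11415.29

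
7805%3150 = 1505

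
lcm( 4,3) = 12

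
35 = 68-33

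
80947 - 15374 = 65573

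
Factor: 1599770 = 2^1* 5^1*159977^1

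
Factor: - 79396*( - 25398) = 2^3*3^2*17^1*23^1 * 83^1*863^1 = 2016499608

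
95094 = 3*31698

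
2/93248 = 1/46624=0.00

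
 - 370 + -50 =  -420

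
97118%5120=4958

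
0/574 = 0  =  0.00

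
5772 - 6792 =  - 1020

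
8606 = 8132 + 474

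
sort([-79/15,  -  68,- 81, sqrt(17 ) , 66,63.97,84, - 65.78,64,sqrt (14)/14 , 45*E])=[ - 81, - 68, - 65.78, - 79/15,sqrt(14)/14,sqrt( 17),63.97,64, 66,84,45*E] 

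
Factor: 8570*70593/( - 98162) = -3^1*5^1*857^1* 23531^1*49081^( - 1 )= - 302491005/49081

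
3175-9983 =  - 6808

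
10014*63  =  630882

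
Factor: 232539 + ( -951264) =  - 3^1*5^2*7^1*37^2 = - 718725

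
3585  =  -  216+3801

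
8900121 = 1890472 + 7009649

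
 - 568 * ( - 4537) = 2577016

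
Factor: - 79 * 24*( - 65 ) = 2^3*3^1*5^1*13^1*79^1 = 123240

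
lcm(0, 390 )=0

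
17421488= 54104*322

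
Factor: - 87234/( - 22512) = 31/8 = 2^( - 3 ) *31^1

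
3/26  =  3/26 = 0.12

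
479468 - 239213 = 240255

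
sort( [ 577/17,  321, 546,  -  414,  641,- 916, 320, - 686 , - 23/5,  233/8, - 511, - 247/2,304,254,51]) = [-916, - 686, - 511 , - 414, - 247/2,-23/5,233/8,  577/17, 51, 254 , 304, 320, 321,546,641] 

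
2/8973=2/8973  =  0.00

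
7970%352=226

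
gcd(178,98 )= 2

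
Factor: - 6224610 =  - 2^1 * 3^1 * 5^1*7^1*29641^1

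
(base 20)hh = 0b101100101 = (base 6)1353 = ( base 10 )357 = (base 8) 545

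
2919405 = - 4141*( - 705) 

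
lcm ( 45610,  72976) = 364880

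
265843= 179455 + 86388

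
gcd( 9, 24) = 3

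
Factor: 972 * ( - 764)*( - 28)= 20793024 = 2^6 * 3^5*7^1* 191^1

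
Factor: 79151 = 79151^1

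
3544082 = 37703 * 94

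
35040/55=637 +1/11 = 637.09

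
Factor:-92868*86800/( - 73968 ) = 2^2*5^2*7^1*23^(  -  1) * 31^1*67^( - 1)*71^1*109^1 = 167936300/1541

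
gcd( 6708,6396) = 156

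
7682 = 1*7682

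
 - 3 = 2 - 5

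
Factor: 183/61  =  3^1 = 3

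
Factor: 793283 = 71^1*11173^1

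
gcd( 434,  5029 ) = 1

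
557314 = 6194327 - 5637013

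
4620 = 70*66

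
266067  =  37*7191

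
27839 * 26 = 723814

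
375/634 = 375/634 =0.59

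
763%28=7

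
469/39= 469/39 = 12.03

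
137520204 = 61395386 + 76124818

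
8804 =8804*1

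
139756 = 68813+70943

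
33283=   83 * 401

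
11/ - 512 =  - 11/512 = - 0.02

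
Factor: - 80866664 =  - 2^3 *109^1*92737^1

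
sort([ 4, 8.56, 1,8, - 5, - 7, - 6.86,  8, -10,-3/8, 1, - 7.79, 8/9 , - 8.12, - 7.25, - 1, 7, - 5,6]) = [ - 10,  -  8.12, -7.79,-7.25, - 7 , - 6.86 ,-5, - 5, - 1, -3/8, 8/9, 1, 1,4,  6, 7, 8,8,8.56 ] 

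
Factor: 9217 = 13^1* 709^1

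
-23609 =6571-30180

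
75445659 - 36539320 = 38906339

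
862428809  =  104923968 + 757504841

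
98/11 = 8 + 10/11 = 8.91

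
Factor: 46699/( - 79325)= - 5^( - 2) * 17^1*19^(-1 )*41^1 * 67^1*167^(  -  1) 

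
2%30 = 2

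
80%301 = 80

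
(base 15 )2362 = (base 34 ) 6H3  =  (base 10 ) 7517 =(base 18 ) 153b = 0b1110101011101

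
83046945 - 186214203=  -103167258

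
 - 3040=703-3743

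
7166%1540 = 1006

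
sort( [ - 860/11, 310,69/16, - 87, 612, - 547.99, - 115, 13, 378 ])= [ - 547.99, - 115, -87,-860/11 , 69/16 , 13,310,378, 612]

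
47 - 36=11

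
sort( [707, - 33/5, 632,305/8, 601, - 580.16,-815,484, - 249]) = [ - 815 , - 580.16, - 249, - 33/5, 305/8, 484 , 601,  632, 707]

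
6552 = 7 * 936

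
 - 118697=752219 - 870916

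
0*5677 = 0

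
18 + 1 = 19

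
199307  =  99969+99338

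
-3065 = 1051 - 4116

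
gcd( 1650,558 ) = 6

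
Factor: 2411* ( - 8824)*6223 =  - 132392234072 = - 2^3*7^2*127^1*1103^1*2411^1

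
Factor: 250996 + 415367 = 3^1*151^1*1471^1 = 666363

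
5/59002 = 5/59002=0.00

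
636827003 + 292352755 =929179758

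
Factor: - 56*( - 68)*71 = 270368= 2^5*7^1*17^1*71^1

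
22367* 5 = 111835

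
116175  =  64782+51393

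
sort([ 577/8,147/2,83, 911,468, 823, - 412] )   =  [ - 412 , 577/8 , 147/2,83, 468 , 823 , 911 ]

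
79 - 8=71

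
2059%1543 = 516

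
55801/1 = 55801=55801.00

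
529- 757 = -228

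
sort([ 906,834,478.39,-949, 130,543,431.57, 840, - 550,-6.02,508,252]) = [ - 949, - 550,-6.02, 130,252, 431.57,478.39, 508,543,834, 840, 906 ]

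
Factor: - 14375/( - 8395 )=5^3 *73^( - 1 ) = 125/73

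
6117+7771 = 13888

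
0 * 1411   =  0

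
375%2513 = 375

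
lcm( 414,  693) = 31878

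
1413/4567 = 1413/4567 =0.31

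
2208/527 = 2208/527=4.19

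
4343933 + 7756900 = 12100833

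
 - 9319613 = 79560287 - 88879900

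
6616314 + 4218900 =10835214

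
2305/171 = 13 + 82/171 = 13.48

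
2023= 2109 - 86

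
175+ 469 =644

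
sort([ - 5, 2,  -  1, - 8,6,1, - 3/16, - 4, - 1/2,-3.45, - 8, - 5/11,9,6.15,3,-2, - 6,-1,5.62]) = [ - 8, - 8, - 6, - 5, - 4, - 3.45, - 2, - 1, - 1,-1/2, - 5/11, - 3/16,1,2,3, 5.62, 6,6.15,9]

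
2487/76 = 2487/76 = 32.72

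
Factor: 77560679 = 7^2*19^1*227^1 *367^1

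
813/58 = 813/58=14.02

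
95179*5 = 475895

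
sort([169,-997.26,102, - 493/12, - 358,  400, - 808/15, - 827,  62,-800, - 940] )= [ - 997.26,- 940, - 827,-800,  -  358 , - 808/15, -493/12,62, 102,169, 400]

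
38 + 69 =107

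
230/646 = 115/323= 0.36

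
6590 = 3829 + 2761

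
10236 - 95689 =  - 85453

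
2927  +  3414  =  6341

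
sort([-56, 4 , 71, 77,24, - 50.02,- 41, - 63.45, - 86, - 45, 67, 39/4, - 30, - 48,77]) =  [ - 86, - 63.45, - 56,-50.02, - 48 ,-45, - 41, - 30,4, 39/4, 24 , 67 , 71, 77, 77 ] 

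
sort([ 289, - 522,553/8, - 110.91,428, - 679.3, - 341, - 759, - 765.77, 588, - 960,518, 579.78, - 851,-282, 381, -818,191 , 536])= [ - 960, - 851,-818, - 765.77, - 759, - 679.3, - 522, - 341, - 282, - 110.91,553/8, 191,289,381 , 428 , 518,536,579.78,588]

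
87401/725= 120 + 401/725= 120.55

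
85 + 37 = 122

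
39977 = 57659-17682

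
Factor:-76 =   -  2^2 * 19^1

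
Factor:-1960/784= - 5/2  =  - 2^(-1)*5^1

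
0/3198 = 0 = 0.00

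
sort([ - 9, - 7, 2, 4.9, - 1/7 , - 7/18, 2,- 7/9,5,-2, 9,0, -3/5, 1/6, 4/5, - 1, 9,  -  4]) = [ - 9,  -  7, - 4, - 2,-1, - 7/9,-3/5 , - 7/18, - 1/7, 0,1/6, 4/5,2 , 2,  4.9,5,  9, 9 ]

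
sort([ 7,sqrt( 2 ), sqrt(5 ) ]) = [ sqrt( 2), sqrt(5 ),7 ] 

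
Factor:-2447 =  - 2447^1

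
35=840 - 805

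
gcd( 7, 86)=1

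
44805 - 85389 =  - 40584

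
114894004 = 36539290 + 78354714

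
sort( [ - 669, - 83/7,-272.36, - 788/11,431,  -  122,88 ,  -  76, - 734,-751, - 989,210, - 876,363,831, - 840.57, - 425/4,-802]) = [ - 989, - 876, - 840.57,  -  802, - 751,-734,- 669,- 272.36, - 122, - 425/4, - 76, - 788/11, -83/7,88,210,363,  431 , 831 ] 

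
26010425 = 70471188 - 44460763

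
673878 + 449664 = 1123542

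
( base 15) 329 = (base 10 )714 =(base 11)59a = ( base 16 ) 2ca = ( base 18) 23C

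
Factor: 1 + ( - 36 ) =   -  35 = - 5^1*7^1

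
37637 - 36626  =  1011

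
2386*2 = 4772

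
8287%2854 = 2579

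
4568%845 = 343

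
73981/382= 193+255/382 = 193.67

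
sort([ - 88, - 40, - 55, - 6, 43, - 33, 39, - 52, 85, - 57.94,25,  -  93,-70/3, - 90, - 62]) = [  -  93, - 90, - 88, - 62, - 57.94, - 55, - 52, - 40, - 33, - 70/3, -6, 25 , 39, 43, 85]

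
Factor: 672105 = 3^1* 5^1* 7^1*37^1 *173^1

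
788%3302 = 788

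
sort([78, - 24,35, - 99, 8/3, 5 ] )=[ - 99,-24, 8/3, 5,35,78]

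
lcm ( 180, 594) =5940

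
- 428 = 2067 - 2495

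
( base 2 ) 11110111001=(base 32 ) 1tp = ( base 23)3GM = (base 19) 591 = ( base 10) 1977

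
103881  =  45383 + 58498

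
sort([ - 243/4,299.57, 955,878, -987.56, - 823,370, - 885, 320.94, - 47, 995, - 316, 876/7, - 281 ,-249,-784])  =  [ - 987.56, - 885,-823, - 784  , - 316, - 281, - 249,-243/4,-47,876/7, 299.57,320.94 , 370, 878, 955, 995]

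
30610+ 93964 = 124574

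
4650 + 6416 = 11066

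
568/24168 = 71/3021 = 0.02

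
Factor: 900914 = 2^1 * 7^2 * 29^1*317^1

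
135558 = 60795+74763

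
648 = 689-41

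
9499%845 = 204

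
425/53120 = 85/10624 = 0.01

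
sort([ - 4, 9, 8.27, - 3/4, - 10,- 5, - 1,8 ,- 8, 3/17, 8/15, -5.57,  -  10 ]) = [  -  10, - 10,  -  8, -5.57,  -  5,-4, - 1, - 3/4,3/17,8/15, 8,8.27, 9 ] 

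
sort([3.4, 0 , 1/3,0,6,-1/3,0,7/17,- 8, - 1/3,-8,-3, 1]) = [ - 8, -8,-3, - 1/3,-1/3 , 0, 0,0,1/3,7/17,1, 3.4,  6 ]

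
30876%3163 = 2409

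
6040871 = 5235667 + 805204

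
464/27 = 464/27 = 17.19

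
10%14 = 10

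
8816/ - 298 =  - 4408/149 = -  29.58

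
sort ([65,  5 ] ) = [5,65 ]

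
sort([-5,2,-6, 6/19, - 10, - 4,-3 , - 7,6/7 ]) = [-10, - 7, - 6, - 5, - 4,-3,6/19,6/7,2 ]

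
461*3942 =1817262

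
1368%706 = 662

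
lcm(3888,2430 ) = 19440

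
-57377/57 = - 57377/57 = -  1006.61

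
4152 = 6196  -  2044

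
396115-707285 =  - 311170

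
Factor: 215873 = 7^1*30839^1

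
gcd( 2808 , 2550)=6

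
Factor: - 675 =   -  3^3*5^2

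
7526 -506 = 7020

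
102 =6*17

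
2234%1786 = 448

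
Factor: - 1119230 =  - 2^1*5^1*7^1*59^1* 271^1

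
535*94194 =50393790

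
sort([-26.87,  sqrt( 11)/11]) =[-26.87, sqrt( 11)/11]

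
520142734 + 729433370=1249576104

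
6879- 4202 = 2677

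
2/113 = 2/113= 0.02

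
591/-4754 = -1 + 4163/4754=- 0.12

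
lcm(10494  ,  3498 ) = 10494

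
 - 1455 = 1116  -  2571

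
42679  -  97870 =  - 55191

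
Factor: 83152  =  2^4*5197^1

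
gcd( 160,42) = 2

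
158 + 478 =636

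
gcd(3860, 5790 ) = 1930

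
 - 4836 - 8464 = -13300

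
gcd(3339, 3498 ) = 159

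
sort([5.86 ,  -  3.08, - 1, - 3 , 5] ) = [-3.08, - 3,-1 , 5,5.86 ]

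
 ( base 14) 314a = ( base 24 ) EHM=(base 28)ANA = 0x212E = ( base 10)8494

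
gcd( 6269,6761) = 1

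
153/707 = 153/707 = 0.22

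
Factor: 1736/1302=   4/3 = 2^2*3^ ( - 1 )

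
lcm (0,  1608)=0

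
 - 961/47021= - 1 + 46060/47021 = - 0.02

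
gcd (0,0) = 0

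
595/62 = 595/62 = 9.60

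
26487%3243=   543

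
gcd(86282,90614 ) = 2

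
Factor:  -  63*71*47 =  - 3^2*7^1*47^1*71^1 =- 210231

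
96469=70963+25506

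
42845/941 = 45 + 500/941  =  45.53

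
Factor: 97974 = 2^1*3^2* 5443^1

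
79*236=18644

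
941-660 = 281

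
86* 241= 20726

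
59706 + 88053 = 147759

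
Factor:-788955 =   -  3^1*5^1*149^1*353^1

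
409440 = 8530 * 48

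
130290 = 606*215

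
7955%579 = 428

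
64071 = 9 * 7119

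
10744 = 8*1343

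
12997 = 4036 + 8961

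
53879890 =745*72322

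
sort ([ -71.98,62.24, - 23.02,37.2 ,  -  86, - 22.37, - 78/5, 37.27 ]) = [ - 86 , - 71.98,  -  23.02, - 22.37, - 78/5, 37.2, 37.27, 62.24 ] 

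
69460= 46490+22970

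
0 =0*4117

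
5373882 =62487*86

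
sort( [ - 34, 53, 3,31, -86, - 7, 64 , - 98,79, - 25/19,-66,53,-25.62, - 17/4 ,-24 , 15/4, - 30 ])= [ - 98, - 86, - 66,  -  34,  -  30, - 25.62,- 24, - 7, - 17/4,  -  25/19, 3,15/4,  31,53, 53, 64,  79]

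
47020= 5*9404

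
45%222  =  45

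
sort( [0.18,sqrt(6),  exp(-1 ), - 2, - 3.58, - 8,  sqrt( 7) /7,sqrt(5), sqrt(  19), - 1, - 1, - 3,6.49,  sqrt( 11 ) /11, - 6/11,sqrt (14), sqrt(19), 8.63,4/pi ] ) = [ - 8,  -  3.58, - 3, - 2, - 1,  -  1,- 6/11,  0.18 , sqrt(11 )/11,exp( - 1),sqrt( 7 ) /7,4/pi, sqrt (5),sqrt(6),sqrt (14),sqrt(19), sqrt( 19), 6.49,8.63] 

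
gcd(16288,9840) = 16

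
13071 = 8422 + 4649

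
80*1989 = 159120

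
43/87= 43/87 = 0.49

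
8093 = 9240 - 1147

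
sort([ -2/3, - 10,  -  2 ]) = [  -  10 , - 2 ,- 2/3 ] 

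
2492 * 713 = 1776796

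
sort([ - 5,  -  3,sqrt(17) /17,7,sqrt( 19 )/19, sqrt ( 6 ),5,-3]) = [ - 5, -3,-3  ,  sqrt( 19)/19, sqrt(17 )/17, sqrt(6),5, 7 ] 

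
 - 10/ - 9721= 10/9721= 0.00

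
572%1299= 572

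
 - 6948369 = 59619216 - 66567585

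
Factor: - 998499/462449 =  - 3^1 * 13^ (-1)*23^1*29^1*499^1*35573^( - 1) 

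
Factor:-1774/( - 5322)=3^ ( - 1) = 1/3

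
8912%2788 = 548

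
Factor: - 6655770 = - 2^1*3^6*5^1*11^1*83^1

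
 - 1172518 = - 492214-680304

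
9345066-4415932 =4929134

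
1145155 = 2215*517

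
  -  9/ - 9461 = 9/9461=0.00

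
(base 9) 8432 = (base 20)f95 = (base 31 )6DG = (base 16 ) 1829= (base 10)6185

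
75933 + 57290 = 133223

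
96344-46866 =49478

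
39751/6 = 6625  +  1/6= 6625.17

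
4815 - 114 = 4701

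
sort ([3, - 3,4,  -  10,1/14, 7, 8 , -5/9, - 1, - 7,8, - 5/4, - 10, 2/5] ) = [-10 , - 10, - 7, - 3, - 5/4, - 1 , - 5/9,1/14,  2/5, 3, 4,7,8, 8]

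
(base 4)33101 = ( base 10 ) 977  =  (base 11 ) 809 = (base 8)1721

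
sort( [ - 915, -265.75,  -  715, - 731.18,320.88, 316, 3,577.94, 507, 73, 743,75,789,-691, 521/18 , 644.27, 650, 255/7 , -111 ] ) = [ - 915, - 731.18, -715,  -  691, - 265.75,-111, 3, 521/18,  255/7, 73,75 , 316  ,  320.88, 507,577.94,644.27,650,743, 789]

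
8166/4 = 4083/2 = 2041.50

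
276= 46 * 6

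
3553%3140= 413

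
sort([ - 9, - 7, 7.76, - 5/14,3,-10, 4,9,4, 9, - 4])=[ - 10, - 9, -7 , - 4, - 5/14,3, 4, 4,7.76,9 , 9 ]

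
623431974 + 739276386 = 1362708360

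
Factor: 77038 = 2^1*13^1*2963^1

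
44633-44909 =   -  276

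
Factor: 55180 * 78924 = 4355026320 = 2^4*3^1 * 5^1*31^1 * 89^1 * 6577^1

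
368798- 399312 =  - 30514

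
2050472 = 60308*34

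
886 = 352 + 534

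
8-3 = 5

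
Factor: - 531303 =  - 3^1*177101^1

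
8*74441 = 595528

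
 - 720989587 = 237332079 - 958321666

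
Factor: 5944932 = 2^2*3^2 * 7^1*31^1*761^1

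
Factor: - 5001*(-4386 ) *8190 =2^2*3^4*5^1*7^1*13^1  *17^1*43^1 * 1667^1= 179642621340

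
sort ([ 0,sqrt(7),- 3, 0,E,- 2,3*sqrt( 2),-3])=[ -3, - 3,- 2,0, 0, sqrt(7),E,3*sqrt( 2) ] 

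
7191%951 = 534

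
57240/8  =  7155 = 7155.00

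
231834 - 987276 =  - 755442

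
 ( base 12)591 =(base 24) 1AD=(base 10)829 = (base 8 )1475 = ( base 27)13j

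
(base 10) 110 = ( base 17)68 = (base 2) 1101110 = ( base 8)156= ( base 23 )4I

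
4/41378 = 2/20689 = 0.00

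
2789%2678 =111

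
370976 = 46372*8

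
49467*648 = 32054616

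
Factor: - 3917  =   - 3917^1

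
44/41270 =22/20635 = 0.00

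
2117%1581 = 536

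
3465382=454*7633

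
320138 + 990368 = 1310506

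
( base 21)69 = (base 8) 207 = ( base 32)47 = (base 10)135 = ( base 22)63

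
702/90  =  39/5  =  7.80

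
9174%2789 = 807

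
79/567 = 79/567 = 0.14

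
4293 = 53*81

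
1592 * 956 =1521952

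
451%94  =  75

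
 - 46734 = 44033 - 90767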